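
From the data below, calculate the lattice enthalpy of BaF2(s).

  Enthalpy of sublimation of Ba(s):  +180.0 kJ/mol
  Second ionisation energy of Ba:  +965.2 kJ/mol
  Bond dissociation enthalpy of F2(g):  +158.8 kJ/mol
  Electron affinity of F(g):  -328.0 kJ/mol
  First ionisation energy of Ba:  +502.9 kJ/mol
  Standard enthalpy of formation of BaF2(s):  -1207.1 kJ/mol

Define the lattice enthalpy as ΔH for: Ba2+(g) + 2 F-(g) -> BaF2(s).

ΔHf° = 1·ΔHsub + 1·(ΣIE) + 1·D(F2) + 2·EA + U
-1207.1 = 1·(+180.0) + 1·(+1468.1) + 1·(+158.8) + 2·(-328.0) + U
U = -1207.1 − (+1150.9) = -2358.0 kJ/mol

U = -2358.0 kJ/mol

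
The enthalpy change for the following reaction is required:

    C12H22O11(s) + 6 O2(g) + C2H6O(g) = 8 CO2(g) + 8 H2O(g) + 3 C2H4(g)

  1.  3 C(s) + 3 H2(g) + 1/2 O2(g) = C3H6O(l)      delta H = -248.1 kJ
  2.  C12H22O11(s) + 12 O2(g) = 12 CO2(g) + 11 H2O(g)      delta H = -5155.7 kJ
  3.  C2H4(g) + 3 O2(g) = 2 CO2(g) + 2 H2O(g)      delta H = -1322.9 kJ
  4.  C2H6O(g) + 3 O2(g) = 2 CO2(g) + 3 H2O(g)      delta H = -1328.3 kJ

eq. 1: not needed.
eq. 2 as written: -5155.7 kJ
eq. 3 reversed and × 3: (-3)·(-1322.9) = +3968.7 kJ
eq. 4 as written: -1328.3 kJ
By Hess's law, delta H = (1)·(-5155.7) + (-3)·(-1322.9) + (1)·(-1328.3) = -2515.3 kJ

delta H = -2515.3 kJ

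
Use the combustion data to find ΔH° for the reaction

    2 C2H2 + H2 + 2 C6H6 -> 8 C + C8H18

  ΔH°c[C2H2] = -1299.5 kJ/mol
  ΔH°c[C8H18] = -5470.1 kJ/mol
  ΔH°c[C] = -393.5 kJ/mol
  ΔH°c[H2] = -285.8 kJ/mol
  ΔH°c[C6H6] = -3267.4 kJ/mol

With combustion enthalpies, reactants minus products:
= [2·(-1299.5) + 1·(-285.8) + 2·(-3267.4)] − [8·(-393.5) + 1·(-5470.1)]
= -801.5 kJ/mol

ΔH° = -801.5 kJ/mol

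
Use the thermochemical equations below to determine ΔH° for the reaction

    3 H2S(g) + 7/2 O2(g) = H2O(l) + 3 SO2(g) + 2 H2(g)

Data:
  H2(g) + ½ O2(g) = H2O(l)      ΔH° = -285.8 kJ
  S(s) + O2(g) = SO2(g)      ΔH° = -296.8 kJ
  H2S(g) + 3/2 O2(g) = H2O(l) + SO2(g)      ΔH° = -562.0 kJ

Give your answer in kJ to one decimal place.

ΔH° = -1114.4 kJ

equation 1 reversed and × 2 (reverse to put H2(g) on the product side; scale by 2 for the 2 H2(g)): (-2)·(-285.8) = +571.6 kJ
equation 2: not needed (S(s) appears nowhere else).
equation 3 × 3 (×3 to match 3 H2S(g) in the target): (3)·(-562.0) = -1686.0 kJ
By Hess's law, ΔH° = (-2)·(-285.8) + (3)·(-562.0) = -1114.4 kJ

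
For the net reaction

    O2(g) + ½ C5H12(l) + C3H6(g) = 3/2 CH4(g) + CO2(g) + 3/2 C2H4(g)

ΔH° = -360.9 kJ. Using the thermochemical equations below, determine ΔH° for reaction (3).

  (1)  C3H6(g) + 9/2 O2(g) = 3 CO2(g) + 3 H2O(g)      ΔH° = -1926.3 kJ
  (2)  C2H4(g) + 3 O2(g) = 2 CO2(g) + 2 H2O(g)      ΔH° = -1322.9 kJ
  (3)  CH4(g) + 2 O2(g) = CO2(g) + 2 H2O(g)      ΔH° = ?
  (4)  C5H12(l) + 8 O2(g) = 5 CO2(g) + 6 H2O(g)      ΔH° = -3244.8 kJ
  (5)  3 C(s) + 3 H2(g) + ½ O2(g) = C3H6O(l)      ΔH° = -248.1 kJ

(1) as written: -1926.3 kJ
(2) reversed and × 3/2: (-3/2)·(-1322.9) = +1984.35 kJ
(3) reversed and × 3/2: contributes −3/2·x
(4) × 1/2: (1/2)·(-3244.8) = -1622.4 kJ
(5): not needed.
-360.9 = (-1926.3) + (+1984.35) + (-1622.4) − 3/2·x
x = (-360.9 − (-1564.35)) / (-3/2) = -802.3 kJ

ΔH° = -802.3 kJ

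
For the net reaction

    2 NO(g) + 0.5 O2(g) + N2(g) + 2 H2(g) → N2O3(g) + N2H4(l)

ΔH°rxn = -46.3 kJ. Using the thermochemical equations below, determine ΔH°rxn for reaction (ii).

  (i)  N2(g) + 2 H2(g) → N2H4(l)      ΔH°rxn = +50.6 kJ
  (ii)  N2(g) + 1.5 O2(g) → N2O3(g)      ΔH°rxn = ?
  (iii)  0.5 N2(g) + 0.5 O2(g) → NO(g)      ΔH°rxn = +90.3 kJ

(i) as written (N2H4(l) already on the product side): +50.6 kJ
(ii) as written (N2O3(g) already on the product side): contributes x
(iii) reversed and × 2 (NO(g) must end up as a reactant; ×2 to match 2 NO(g) in the target): (-2)·(+90.3) = -180.6 kJ
-46.3 = (+50.6) + (-180.6) + x
x = (-46.3 − (-130.0)) / (1) = 83.7 kJ

ΔH°rxn = 83.7 kJ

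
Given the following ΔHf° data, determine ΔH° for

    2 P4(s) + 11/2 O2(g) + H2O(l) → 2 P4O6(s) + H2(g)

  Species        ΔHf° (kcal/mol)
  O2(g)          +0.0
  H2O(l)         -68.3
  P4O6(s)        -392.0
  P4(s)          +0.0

ΔH° = -715.7 kcal/mol

Products: 2·(-392.0) + 1·(+0.0) = -784.0
Reactants: 2·(+0.0) + 11/2·(+0.0) + 1·(-68.3) = -68.3
ΔH° = (-784.0) − (-68.3) = -715.7 kcal/mol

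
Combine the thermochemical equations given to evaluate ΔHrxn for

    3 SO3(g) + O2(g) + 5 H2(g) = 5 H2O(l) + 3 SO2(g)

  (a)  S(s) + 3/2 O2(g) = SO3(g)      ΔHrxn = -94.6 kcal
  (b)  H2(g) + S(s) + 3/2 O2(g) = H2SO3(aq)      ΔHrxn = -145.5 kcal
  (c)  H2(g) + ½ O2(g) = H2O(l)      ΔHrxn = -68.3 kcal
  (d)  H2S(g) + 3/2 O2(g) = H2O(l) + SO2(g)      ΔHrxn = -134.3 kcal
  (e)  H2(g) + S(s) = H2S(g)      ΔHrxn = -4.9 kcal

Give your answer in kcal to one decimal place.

(a) reversed and × 3: (-3)·(-94.6) = +283.8 kcal
(b): not needed.
(c) × 2: (2)·(-68.3) = -136.6 kcal
(d) × 3: (3)·(-134.3) = -402.9 kcal
(e) × 3: (3)·(-4.9) = -14.7 kcal
Summing the manipulated equations, ΔHrxn = (+283.8) + (-136.6) + (-402.9) + (-14.7) = -270.4 kcal

ΔHrxn = -270.4 kcal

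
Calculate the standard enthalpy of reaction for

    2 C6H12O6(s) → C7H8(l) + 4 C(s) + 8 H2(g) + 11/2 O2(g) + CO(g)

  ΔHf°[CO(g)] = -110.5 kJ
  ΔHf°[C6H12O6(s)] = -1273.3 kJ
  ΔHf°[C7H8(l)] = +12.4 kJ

ΔH°rxn = Σ nΔHf°(products) − Σ nΔHf°(reactants).
Products: 1·(+12.4) + 4·(+0.0) + 8·(+0.0) + 11/2·(+0.0) + 1·(-110.5) = -98.1
Reactants: 2·(-1273.3) = -2546.6
ΔH_rxn = (-98.1) − (-2546.6) = 2448.5 kJ

ΔH_rxn = 2448.5 kJ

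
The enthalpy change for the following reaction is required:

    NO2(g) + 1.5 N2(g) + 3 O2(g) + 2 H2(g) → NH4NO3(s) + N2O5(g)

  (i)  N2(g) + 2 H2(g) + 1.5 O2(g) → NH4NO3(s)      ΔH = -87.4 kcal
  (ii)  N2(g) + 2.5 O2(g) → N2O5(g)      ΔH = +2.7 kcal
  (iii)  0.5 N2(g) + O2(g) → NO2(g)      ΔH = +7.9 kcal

(i) as written (NH4NO3(s) already on the product side): -87.4 kcal
(ii) as written (N2O5(g) already on the product side): +2.7 kcal
(iii) reversed (reverse to put NO2(g) on the reactant side): -7.9 kcal
By Hess's law, ΔH = (-87.4) + (+2.7) + (-7.9) = -92.6 kcal

ΔH = -92.6 kcal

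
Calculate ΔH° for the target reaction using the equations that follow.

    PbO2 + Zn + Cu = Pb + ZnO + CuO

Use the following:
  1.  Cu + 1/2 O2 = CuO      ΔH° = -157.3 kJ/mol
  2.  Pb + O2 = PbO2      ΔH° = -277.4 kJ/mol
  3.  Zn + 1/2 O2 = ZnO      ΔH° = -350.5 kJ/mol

ΔH° = -230.4 kJ/mol

eq. 1 as written (CuO already on the product side): -157.3 kJ/mol
eq. 2 reversed (reverse to put PbO2 on the reactant side): +277.4 kJ/mol
eq. 3 as written (ZnO already on the product side): -350.5 kJ/mol
ΔH° = (1)·(-157.3) + (-1)·(-277.4) + (1)·(-350.5) = -230.4 kJ/mol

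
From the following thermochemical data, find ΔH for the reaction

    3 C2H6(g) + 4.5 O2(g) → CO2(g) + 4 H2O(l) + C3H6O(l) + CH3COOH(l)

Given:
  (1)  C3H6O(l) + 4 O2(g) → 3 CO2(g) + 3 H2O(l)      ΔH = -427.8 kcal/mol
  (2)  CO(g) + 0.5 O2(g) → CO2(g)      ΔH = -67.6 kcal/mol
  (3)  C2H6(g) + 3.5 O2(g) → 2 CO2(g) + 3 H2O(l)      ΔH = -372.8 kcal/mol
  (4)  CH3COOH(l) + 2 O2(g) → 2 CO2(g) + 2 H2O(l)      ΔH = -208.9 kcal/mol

ΔH = -481.7 kcal/mol

(1) reversed (C3H6O(l) must end up as a product): +427.8 kcal/mol
(2): not needed (CO(g) appears nowhere else).
(3) × 3 (×3 to match 3 C2H6(g) in the target): (3)·(-372.8) = -1118.4 kcal/mol
(4) reversed (CH3COOH(l) must end up as a product): +208.9 kcal/mol
Combining the equations, ΔH = (-1)·(-427.8) + (3)·(-372.8) + (-1)·(-208.9) = -481.7 kcal/mol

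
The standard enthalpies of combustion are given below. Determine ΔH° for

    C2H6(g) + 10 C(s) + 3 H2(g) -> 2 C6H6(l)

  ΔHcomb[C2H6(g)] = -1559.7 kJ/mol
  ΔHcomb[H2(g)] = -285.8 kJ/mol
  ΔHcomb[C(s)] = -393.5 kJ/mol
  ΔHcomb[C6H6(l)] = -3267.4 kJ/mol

With combustion enthalpies, reactants minus products:
= [1·(-1559.7) + 10·(-393.5) + 3·(-285.8)] − [2·(-3267.4)]
= 182.7 kJ/mol

ΔH° = 182.7 kJ/mol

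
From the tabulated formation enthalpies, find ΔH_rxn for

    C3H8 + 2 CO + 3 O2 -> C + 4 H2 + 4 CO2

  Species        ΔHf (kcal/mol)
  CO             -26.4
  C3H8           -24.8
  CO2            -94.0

ΔH°rxn = Σ nΔHf°(products) − Σ nΔHf°(reactants).
Products: 1·(+0.0) + 4·(+0.0) + 4·(-94.0) = -376.0
Reactants: 1·(-24.8) + 2·(-26.4) + 3·(+0.0) = -77.6
ΔH_rxn = (-376.0) − (-77.6) = -298.4 kcal/mol

ΔH_rxn = -298.4 kcal/mol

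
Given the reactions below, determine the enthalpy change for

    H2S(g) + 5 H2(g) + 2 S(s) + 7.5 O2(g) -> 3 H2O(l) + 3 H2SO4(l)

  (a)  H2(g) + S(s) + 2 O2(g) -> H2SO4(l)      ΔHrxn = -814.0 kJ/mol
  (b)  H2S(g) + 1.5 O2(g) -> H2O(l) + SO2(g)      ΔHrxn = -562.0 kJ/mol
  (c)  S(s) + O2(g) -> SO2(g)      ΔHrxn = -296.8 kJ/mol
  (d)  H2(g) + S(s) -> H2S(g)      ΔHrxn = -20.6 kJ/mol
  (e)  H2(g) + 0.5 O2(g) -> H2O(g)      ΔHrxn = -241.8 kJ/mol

(a) × 3: (3)·(-814.0) = -2442.0 kJ/mol
(b) × 3: (3)·(-562.0) = -1686.0 kJ/mol
(c) reversed and × 3: (-3)·(-296.8) = +890.4 kJ/mol
(d) × 2: (2)·(-20.6) = -41.2 kJ/mol
(e): not needed.
ΔHrxn = (3)·(-814.0) + (3)·(-562.0) + (-3)·(-296.8) + (2)·(-20.6) = -3278.8 kJ/mol

ΔHrxn = -3278.8 kJ/mol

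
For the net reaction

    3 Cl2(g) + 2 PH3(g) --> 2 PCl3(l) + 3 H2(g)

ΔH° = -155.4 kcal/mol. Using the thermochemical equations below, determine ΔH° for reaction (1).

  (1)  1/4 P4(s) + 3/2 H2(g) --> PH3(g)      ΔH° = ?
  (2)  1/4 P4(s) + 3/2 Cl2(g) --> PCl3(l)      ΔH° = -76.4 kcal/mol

(1) reversed and × 2 (PH3(g) must end up as a reactant; ×2 to match 2 PH3(g) in the target): contributes −2·x
(2) × 2 (scale by 2 for the 2 PCl3(l)): (2)·(-76.4) = -152.8 kcal/mol
-155.4 = (-152.8) − 2·x
x = (-155.4 − (-152.8)) / (-2) = 1.3 kcal/mol

ΔH° = 1.3 kcal/mol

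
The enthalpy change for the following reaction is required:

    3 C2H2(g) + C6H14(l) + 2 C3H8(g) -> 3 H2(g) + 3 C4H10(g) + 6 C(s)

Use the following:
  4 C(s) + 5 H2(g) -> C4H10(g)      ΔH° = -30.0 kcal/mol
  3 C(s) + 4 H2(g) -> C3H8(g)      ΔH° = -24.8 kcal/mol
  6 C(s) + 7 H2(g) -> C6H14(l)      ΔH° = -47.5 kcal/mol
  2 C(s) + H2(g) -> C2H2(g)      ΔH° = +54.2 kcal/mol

equation 1 × 3: (3)·(-30.0) = -90.0 kcal/mol
equation 2 reversed and × 2: (-2)·(-24.8) = +49.6 kcal/mol
equation 3 reversed: +47.5 kcal/mol
equation 4 reversed and × 3: (-3)·(+54.2) = -162.6 kcal/mol
ΔH° = (-90.0) + (+49.6) + (+47.5) + (-162.6) = -155.5 kcal/mol

ΔH° = -155.5 kcal/mol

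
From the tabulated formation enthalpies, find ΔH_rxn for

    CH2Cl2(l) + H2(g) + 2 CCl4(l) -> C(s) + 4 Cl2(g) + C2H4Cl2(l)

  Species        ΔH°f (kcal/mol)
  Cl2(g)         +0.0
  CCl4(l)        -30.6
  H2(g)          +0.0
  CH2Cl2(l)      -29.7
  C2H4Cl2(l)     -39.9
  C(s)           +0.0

ΔH_rxn = 51.0 kcal/mol

Products: 1·(+0.0) + 4·(+0.0) + 1·(-39.9) = -39.9
Reactants: 1·(-29.7) + 1·(+0.0) + 2·(-30.6) = -90.9
ΔH_rxn = (-39.9) − (-90.9) = 51.0 kcal/mol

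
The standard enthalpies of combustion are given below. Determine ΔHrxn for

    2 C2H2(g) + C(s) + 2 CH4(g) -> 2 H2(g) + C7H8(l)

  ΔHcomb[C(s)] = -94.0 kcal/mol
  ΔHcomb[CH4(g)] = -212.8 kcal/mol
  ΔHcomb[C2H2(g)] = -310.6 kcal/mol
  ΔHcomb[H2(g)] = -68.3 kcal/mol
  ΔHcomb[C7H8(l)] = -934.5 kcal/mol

With combustion enthalpies, reactants minus products:
= [2·(-310.6) + 1·(-94.0) + 2·(-212.8)] − [2·(-68.3) + 1·(-934.5)]
= -69.7 kcal/mol

ΔHrxn = -69.7 kcal/mol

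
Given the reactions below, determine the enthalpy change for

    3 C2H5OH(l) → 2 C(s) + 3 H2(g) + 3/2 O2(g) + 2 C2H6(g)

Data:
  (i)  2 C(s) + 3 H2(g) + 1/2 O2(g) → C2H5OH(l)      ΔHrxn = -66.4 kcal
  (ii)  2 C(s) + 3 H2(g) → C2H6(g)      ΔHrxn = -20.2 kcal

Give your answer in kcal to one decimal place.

(i) reversed and × 3: (-3)·(-66.4) = +199.2 kcal
(ii) × 2: (2)·(-20.2) = -40.4 kcal
Summing the manipulated equations, ΔHrxn = (-3)·(-66.4) + (2)·(-20.2) = 158.8 kcal

ΔHrxn = 158.8 kcal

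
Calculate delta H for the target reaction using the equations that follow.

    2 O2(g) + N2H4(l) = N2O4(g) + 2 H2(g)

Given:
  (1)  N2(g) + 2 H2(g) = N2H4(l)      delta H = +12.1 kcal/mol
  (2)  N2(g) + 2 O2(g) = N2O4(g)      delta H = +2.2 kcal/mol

(1) reversed: -12.1 kcal/mol
(2) as written: +2.2 kcal/mol
Summing the manipulated equations, delta H = (-12.1) + (+2.2) = -9.9 kcal/mol

delta H = -9.9 kcal/mol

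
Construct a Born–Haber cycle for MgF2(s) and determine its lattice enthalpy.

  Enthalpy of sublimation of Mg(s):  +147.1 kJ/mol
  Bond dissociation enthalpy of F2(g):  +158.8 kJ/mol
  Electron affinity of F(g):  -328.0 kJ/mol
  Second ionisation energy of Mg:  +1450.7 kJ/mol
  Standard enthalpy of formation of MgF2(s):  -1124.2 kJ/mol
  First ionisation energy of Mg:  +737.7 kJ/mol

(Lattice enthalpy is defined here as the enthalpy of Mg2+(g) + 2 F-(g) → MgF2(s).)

U = -2962.5 kJ/mol

ΔHf° = 1·ΔHsub + 1·(ΣIE) + 1·D(F2) + 2·EA + U
-1124.2 = 1·(+147.1) + 1·(+2188.4) + 1·(+158.8) + 2·(-328.0) + U
U = -1124.2 − (+1838.3) = -2962.5 kJ/mol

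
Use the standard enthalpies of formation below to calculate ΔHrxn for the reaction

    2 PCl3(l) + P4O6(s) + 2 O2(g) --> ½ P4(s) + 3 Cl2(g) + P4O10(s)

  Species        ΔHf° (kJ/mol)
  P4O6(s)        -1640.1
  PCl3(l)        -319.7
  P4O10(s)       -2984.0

ΔHrxn = -704.5 kJ/mol

Products: 1/2·(+0.0) + 3·(+0.0) + 1·(-2984.0) = -2984.0
Reactants: 2·(-319.7) + 1·(-1640.1) + 2·(+0.0) = -2279.5
ΔHrxn = (-2984.0) − (-2279.5) = -704.5 kJ/mol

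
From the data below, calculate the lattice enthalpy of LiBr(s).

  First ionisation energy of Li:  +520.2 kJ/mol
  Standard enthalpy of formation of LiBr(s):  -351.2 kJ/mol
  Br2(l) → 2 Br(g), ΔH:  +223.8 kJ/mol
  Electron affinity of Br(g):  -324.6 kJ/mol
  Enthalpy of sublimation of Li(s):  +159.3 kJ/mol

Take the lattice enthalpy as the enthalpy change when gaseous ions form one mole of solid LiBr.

ΔHf° = 1·ΔHsub + 1·(ΣIE) + 1/2·D(Br2) + 1·EA + U
-351.2 = 1·(+159.3) + 1·(+520.2) + 1/2·(+223.8) + 1·(-324.6) + U
U = -351.2 − (+466.8) = -818.0 kJ/mol

U = -818.0 kJ/mol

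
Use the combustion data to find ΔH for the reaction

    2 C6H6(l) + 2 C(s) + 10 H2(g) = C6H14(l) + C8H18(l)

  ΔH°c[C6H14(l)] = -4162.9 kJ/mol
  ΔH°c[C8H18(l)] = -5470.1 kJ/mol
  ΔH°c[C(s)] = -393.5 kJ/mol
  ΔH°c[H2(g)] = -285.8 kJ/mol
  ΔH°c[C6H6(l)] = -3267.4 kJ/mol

With combustion enthalpies, reactants minus products:
= [2·(-3267.4) + 2·(-393.5) + 10·(-285.8)] − [1·(-4162.9) + 1·(-5470.1)]
= -546.8 kJ/mol

ΔH = -546.8 kJ/mol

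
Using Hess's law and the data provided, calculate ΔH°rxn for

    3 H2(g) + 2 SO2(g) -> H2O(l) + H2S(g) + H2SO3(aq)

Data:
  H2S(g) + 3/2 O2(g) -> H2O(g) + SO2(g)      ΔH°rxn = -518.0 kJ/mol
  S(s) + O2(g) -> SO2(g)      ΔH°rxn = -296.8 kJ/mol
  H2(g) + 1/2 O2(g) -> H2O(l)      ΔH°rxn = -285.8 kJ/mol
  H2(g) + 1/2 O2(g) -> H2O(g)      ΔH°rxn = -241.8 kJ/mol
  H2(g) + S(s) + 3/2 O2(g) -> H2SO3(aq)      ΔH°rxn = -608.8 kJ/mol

equation 1 reversed: +518.0 kJ/mol
equation 2 reversed: +296.8 kJ/mol
equation 3 as written: -285.8 kJ/mol
equation 4 as written: -241.8 kJ/mol
equation 5 as written: -608.8 kJ/mol
Summing the manipulated equations, ΔH°rxn = (+518.0) + (+296.8) + (-285.8) + (-241.8) + (-608.8) = -321.6 kJ/mol

ΔH°rxn = -321.6 kJ/mol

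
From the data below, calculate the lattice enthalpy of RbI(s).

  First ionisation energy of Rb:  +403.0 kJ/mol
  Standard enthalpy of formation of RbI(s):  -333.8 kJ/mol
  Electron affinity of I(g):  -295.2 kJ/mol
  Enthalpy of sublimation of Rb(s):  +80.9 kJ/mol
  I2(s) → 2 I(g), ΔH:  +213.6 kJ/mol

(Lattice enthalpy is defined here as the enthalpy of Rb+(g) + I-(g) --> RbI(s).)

ΔHf° = 1·ΔHsub + 1·(ΣIE) + 1/2·D(I2) + 1·EA + U
-333.8 = 1·(+80.9) + 1·(+403.0) + 1/2·(+213.6) + 1·(-295.2) + U
U = -333.8 − (+295.5) = -629.3 kJ/mol

U = -629.3 kJ/mol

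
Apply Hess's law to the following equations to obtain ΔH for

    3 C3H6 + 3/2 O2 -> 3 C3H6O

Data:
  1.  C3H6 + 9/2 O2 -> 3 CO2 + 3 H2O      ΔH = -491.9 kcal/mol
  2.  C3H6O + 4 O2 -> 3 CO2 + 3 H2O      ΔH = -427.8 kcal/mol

eq. 1 × 3: (3)·(-491.9) = -1475.7 kcal/mol
eq. 2 reversed and × 3: (-3)·(-427.8) = +1283.4 kcal/mol
ΔH = (-1475.7) + (+1283.4) = -192.3 kcal/mol

ΔH = -192.3 kcal/mol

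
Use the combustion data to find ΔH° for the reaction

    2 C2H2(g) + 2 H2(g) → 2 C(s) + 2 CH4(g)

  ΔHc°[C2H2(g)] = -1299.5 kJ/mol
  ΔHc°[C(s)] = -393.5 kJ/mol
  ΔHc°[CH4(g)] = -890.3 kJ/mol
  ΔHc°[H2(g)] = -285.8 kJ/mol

ΔH° = -603.0 kJ/mol

Using ΔH = Σ nΔHc°(reactants) − Σ nΔHc°(products):
= [2·(-1299.5) + 2·(-285.8)] − [2·(-393.5) + 2·(-890.3)]
= -603.0 kJ/mol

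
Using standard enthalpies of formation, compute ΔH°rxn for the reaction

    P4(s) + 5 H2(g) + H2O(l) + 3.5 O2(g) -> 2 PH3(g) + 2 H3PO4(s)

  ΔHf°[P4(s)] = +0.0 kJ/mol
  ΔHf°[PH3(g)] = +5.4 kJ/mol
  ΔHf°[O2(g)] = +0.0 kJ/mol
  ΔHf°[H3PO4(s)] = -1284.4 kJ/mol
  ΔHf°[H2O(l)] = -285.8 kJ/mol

Products: 2·(+5.4) + 2·(-1284.4) = -2558.0
Reactants: 1·(+0.0) + 5·(+0.0) + 1·(-285.8) + 7/2·(+0.0) = -285.8
ΔH°rxn = (-2558.0) − (-285.8) = -2272.2 kJ/mol

ΔH°rxn = -2272.2 kJ/mol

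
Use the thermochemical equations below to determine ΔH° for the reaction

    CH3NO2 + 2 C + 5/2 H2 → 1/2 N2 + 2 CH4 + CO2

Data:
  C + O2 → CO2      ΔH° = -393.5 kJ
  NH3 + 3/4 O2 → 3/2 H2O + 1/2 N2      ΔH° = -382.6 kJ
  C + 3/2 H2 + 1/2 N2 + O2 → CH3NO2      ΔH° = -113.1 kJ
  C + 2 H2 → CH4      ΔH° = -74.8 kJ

equation 1 as written: -393.5 kJ
equation 2: not needed.
equation 3 reversed: +113.1 kJ
equation 4 × 2: (2)·(-74.8) = -149.6 kJ
Combining the equations, ΔH° = (1)·(-393.5) + (-1)·(-113.1) + (2)·(-74.8) = -430.0 kJ

ΔH° = -430.0 kJ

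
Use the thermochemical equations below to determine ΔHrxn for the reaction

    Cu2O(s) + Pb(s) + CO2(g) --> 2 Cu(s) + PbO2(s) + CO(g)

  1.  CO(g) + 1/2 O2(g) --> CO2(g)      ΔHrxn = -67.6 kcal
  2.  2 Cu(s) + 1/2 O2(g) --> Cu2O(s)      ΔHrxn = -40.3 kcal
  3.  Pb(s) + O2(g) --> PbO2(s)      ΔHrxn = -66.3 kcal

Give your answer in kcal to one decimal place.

ΔHrxn = 41.6 kcal

eq. 1 reversed (CO(g) must end up as a product): +67.6 kcal
eq. 2 reversed (Cu2O(s) must end up as a reactant): +40.3 kcal
eq. 3 as written (PbO2(s) already on the product side): -66.3 kcal
Summing the manipulated equations, ΔHrxn = (-1)·(-67.6) + (-1)·(-40.3) + (1)·(-66.3) = 41.6 kcal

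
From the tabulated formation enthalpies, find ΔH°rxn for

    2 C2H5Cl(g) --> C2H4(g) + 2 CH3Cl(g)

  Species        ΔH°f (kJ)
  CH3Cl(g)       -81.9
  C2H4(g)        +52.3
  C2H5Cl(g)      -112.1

Products: 1·(+52.3) + 2·(-81.9) = -111.5
Reactants: 2·(-112.1) = -224.2
ΔH°rxn = (-111.5) − (-224.2) = 112.7 kJ

ΔH°rxn = 112.7 kJ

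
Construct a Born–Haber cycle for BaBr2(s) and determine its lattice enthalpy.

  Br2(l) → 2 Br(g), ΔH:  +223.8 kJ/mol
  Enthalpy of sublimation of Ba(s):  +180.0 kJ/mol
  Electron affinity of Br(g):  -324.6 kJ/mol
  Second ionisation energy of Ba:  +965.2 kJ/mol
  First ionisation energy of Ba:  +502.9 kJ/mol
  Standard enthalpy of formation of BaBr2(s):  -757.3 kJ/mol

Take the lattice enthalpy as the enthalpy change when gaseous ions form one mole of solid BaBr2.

ΔHf° = 1·ΔHsub + 1·(ΣIE) + 1·D(Br2) + 2·EA + U
-757.3 = 1·(+180.0) + 1·(+1468.1) + 1·(+223.8) + 2·(-324.6) + U
U = -757.3 − (+1222.7) = -1980.0 kJ/mol

U = -1980.0 kJ/mol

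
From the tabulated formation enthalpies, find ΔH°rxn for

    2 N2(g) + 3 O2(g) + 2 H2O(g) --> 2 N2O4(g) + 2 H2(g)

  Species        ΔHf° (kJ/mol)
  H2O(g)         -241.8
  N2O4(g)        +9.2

Products: 2·(+9.2) + 2·(+0.0) = +18.4
Reactants: 2·(+0.0) + 3·(+0.0) + 2·(-241.8) = -483.6
ΔH°rxn = (+18.4) − (-483.6) = 502.0 kJ/mol

ΔH°rxn = 502.0 kJ/mol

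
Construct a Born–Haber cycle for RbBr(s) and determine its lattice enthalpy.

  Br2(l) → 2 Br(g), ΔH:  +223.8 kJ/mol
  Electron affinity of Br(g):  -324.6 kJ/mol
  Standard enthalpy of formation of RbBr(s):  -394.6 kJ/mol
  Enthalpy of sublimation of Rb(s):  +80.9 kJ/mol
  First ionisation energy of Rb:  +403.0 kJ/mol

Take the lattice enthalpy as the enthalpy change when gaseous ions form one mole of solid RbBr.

ΔHf° = 1·ΔHsub + 1·(ΣIE) + 1/2·D(Br2) + 1·EA + U
-394.6 = 1·(+80.9) + 1·(+403.0) + 1/2·(+223.8) + 1·(-324.6) + U
U = -394.6 − (+271.2) = -665.8 kJ/mol

U = -665.8 kJ/mol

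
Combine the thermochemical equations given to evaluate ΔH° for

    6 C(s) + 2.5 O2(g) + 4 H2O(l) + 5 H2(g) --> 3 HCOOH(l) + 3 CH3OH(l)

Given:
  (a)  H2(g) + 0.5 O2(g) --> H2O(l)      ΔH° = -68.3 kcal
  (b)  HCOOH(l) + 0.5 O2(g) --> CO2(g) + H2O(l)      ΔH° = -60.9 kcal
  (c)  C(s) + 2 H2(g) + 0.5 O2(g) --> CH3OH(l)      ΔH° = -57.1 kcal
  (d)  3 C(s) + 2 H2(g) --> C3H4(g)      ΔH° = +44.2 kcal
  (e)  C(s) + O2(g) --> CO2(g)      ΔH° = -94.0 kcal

ΔH° = -202.3 kcal

(a) reversed: +68.3 kcal
(b) reversed and × 3 (reverse to put HCOOH(l) on the product side; scale by 3 for the 3 HCOOH(l)): (-3)·(-60.9) = +182.7 kcal
(c) × 3 (×3 to match 3 CH3OH(l) in the target): (3)·(-57.1) = -171.3 kcal
(d): not needed (C3H4(g) appears nowhere else).
(e) × 3: (3)·(-94.0) = -282.0 kcal
Summing the manipulated equations, ΔH° = (-1)·(-68.3) + (-3)·(-60.9) + (3)·(-57.1) + (3)·(-94.0) = -202.3 kcal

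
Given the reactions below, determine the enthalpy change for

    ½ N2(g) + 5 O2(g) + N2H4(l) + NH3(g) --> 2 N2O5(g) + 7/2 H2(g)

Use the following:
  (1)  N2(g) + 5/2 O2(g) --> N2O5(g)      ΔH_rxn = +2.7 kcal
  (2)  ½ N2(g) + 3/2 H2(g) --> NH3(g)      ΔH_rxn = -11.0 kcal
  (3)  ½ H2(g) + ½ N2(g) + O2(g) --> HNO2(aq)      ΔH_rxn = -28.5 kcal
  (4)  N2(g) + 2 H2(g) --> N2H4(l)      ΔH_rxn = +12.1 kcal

(1) × 2: (2)·(+2.7) = +5.4 kcal
(2) reversed: +11.0 kcal
(3): not needed.
(4) reversed: -12.1 kcal
By Hess's law, ΔH_rxn = (2)·(+2.7) + (-1)·(-11.0) + (-1)·(+12.1) = 4.3 kcal

ΔH_rxn = 4.3 kcal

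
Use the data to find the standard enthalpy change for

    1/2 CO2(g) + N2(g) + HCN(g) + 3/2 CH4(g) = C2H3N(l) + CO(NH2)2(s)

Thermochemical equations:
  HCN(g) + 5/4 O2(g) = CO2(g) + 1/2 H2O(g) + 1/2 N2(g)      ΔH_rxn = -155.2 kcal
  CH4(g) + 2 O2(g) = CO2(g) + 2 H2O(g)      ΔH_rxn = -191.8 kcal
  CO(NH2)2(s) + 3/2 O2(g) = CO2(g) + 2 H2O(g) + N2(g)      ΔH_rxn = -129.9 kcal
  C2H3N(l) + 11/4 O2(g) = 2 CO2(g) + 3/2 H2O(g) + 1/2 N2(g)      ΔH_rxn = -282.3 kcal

ΔH_rxn = -30.7 kcal

equation 1 as written: -155.2 kcal
equation 2 × 3/2: (3/2)·(-191.8) = -287.7 kcal
equation 3 reversed: +129.9 kcal
equation 4 reversed: +282.3 kcal
Since enthalpy is a state function, ΔH_rxn = (1)·(-155.2) + (3/2)·(-191.8) + (-1)·(-129.9) + (-1)·(-282.3) = -30.7 kcal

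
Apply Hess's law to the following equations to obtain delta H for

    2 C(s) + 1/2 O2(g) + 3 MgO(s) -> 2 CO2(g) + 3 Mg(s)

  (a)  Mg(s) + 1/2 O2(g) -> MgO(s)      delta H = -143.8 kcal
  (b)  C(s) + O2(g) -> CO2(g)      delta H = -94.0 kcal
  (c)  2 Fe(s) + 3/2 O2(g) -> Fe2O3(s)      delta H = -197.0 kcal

(a) reversed and × 3: (-3)·(-143.8) = +431.4 kcal
(b) × 2: (2)·(-94.0) = -188.0 kcal
(c): not needed.
Summing the manipulated equations, delta H = (+431.4) + (-188.0) = 243.4 kcal

delta H = 243.4 kcal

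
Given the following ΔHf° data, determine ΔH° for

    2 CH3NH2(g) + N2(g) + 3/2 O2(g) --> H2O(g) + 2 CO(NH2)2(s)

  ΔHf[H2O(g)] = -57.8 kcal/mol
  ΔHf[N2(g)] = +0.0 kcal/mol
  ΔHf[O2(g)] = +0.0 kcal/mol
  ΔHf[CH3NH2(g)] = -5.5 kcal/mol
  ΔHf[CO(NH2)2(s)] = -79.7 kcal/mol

ΔH° = -206.2 kcal/mol

Products: 1·(-57.8) + 2·(-79.7) = -217.2
Reactants: 2·(-5.5) + 1·(+0.0) + 3/2·(+0.0) = -11.0
ΔH° = (-217.2) − (-11.0) = -206.2 kcal/mol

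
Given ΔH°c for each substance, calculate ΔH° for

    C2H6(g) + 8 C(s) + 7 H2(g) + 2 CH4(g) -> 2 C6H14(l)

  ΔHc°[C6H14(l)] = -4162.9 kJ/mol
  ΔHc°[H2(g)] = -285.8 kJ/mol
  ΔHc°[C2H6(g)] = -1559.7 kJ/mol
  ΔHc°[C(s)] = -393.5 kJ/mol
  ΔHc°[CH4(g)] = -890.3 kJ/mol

With combustion enthalpies, reactants minus products:
= [1·(-1559.7) + 8·(-393.5) + 7·(-285.8) + 2·(-890.3)] − [2·(-4162.9)]
= -163.1 kJ/mol

ΔH° = -163.1 kJ/mol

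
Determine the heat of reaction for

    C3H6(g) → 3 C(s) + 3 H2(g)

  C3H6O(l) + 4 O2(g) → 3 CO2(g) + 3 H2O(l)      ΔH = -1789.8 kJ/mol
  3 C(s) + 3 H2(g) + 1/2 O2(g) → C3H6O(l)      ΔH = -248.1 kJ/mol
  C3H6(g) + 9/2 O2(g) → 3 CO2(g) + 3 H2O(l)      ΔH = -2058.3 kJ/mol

equation 1 reversed: +1789.8 kJ/mol
equation 2 reversed (C(s) must end up as a product): +248.1 kJ/mol
equation 3 as written (C3H6(g) already on the reactant side): -2058.3 kJ/mol
Since enthalpy is a state function, ΔH = (-1)·(-1789.8) + (-1)·(-248.1) + (1)·(-2058.3) = -20.4 kJ/mol

ΔH = -20.4 kJ/mol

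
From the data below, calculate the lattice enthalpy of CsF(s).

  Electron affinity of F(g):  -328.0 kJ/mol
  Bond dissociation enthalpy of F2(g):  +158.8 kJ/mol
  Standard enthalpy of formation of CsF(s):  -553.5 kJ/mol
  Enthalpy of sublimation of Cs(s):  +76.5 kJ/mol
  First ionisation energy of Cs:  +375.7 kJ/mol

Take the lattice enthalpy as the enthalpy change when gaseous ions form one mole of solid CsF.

U = -757.1 kJ/mol

ΔHf° = 1·ΔHsub + 1·(ΣIE) + 1/2·D(F2) + 1·EA + U
-553.5 = 1·(+76.5) + 1·(+375.7) + 1/2·(+158.8) + 1·(-328.0) + U
U = -553.5 − (+203.6) = -757.1 kJ/mol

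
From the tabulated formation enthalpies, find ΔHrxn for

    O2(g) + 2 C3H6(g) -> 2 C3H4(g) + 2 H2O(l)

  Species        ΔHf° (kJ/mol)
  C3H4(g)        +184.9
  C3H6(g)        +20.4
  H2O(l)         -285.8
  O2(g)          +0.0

Products: 2·(+184.9) + 2·(-285.8) = -201.8
Reactants: 1·(+0.0) + 2·(+20.4) = +40.8
ΔHrxn = (-201.8) − (+40.8) = -242.6 kJ/mol

ΔHrxn = -242.6 kJ/mol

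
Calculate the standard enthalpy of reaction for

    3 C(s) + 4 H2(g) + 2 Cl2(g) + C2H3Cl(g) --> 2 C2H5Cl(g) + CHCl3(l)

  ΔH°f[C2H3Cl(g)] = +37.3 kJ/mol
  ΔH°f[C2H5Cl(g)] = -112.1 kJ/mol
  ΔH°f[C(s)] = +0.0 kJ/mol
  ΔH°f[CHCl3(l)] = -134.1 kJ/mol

ΔHrxn = -395.6 kJ/mol

Products: 2·(-112.1) + 1·(-134.1) = -358.3
Reactants: 3·(+0.0) + 4·(+0.0) + 2·(+0.0) + 1·(+37.3) = +37.3
ΔHrxn = (-358.3) − (+37.3) = -395.6 kJ/mol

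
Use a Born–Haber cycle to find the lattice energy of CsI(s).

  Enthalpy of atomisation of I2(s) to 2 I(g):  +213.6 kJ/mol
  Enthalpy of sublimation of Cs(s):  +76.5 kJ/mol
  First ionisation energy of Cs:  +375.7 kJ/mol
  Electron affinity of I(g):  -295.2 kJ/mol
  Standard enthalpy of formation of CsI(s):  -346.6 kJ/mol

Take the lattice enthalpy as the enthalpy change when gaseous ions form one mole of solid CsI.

U = -610.4 kJ/mol

ΔHf° = 1·ΔHsub + 1·(ΣIE) + 1/2·D(I2) + 1·EA + U
-346.6 = 1·(+76.5) + 1·(+375.7) + 1/2·(+213.6) + 1·(-295.2) + U
U = -346.6 − (+263.8) = -610.4 kJ/mol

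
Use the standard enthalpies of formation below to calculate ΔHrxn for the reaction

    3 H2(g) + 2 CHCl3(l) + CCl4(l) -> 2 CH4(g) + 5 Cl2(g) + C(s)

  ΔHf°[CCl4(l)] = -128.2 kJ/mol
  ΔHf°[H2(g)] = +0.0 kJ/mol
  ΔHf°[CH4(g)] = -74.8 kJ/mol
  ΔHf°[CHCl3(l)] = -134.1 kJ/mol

ΔHrxn = 246.8 kJ/mol

Products: 2·(-74.8) + 5·(+0.0) + 1·(+0.0) = -149.6
Reactants: 3·(+0.0) + 2·(-134.1) + 1·(-128.2) = -396.4
ΔHrxn = (-149.6) − (-396.4) = 246.8 kJ/mol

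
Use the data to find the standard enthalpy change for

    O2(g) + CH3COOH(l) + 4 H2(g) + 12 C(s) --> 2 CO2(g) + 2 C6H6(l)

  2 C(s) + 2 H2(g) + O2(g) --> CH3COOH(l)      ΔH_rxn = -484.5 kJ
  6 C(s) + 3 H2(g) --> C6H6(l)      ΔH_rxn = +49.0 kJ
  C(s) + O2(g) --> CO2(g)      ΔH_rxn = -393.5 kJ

equation 1 reversed: +484.5 kJ
equation 2 × 2: (2)·(+49.0) = +98.0 kJ
equation 3 × 2: (2)·(-393.5) = -787.0 kJ
Combining the equations, ΔH_rxn = (-1)·(-484.5) + (2)·(+49.0) + (2)·(-393.5) = -204.5 kJ

ΔH_rxn = -204.5 kJ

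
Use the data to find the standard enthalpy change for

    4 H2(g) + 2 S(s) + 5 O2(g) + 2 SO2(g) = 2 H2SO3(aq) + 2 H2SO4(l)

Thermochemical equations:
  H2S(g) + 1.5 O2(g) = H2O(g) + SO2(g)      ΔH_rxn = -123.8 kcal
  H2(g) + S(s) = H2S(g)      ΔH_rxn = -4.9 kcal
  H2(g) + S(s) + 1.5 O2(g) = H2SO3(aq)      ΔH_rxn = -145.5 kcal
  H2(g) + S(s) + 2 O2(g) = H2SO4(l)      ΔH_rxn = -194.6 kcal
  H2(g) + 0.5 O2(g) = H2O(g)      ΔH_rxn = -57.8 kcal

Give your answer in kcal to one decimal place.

equation 1 reversed and × 2 (reverse to put SO2(g) on the reactant side; ×2 to match 2 SO2(g) in the target): (-2)·(-123.8) = +247.6 kcal
equation 2 reversed and × 2: (-2)·(-4.9) = +9.8 kcal
equation 3 × 2 (×2 to match 2 H2SO3(aq) in the target): (2)·(-145.5) = -291.0 kcal
equation 4 × 2 (scale by 2 for the 2 H2SO4(l)): (2)·(-194.6) = -389.2 kcal
equation 5 × 2: (2)·(-57.8) = -115.6 kcal
Combining the equations, ΔH_rxn = (+247.6) + (+9.8) + (-291.0) + (-389.2) + (-115.6) = -538.4 kcal

ΔH_rxn = -538.4 kcal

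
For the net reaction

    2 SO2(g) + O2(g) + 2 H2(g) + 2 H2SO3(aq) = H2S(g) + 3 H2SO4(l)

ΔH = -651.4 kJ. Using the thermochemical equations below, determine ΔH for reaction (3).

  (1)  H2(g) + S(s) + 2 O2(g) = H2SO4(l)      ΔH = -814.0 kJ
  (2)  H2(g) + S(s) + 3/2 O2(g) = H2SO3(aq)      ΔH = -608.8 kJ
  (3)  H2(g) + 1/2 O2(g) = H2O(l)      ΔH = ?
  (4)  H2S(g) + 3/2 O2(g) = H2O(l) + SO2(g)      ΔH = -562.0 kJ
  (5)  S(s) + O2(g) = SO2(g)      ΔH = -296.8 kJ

(1) × 3 (scale by 3 for the 3 H2SO4(l)): (3)·(-814.0) = -2442.0 kJ
(2) reversed and × 2 (H2SO3(aq) must end up as a reactant; ×2 to match 2 H2SO3(aq) in the target): (-2)·(-608.8) = +1217.6 kJ
(3) as written: contributes x
(4) reversed (reverse to put H2S(g) on the product side): +562.0 kJ
(5) reversed: +296.8 kJ
-651.4 = (-2442.0) + (+1217.6) + (+562.0) + (+296.8) + x
x = (-651.4 − (-365.6)) / (1) = -285.8 kJ

ΔH = -285.8 kJ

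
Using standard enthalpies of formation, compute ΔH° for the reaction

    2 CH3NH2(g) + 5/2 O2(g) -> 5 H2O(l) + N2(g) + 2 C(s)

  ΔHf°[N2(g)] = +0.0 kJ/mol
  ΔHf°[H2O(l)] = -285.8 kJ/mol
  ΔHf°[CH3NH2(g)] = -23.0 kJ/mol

Products: 5·(-285.8) + 1·(+0.0) + 2·(+0.0) = -1429.0
Reactants: 2·(-23.0) + 5/2·(+0.0) = -46.0
ΔH° = (-1429.0) − (-46.0) = -1383.0 kJ/mol

ΔH° = -1383.0 kJ/mol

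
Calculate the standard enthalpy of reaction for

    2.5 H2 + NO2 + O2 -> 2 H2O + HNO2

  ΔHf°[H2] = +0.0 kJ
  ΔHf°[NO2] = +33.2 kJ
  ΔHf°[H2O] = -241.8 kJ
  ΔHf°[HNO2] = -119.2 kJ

ΔH° = -636.0 kJ

Products: 2·(-241.8) + 1·(-119.2) = -602.8
Reactants: 5/2·(+0.0) + 1·(+33.2) + 1·(+0.0) = +33.2
ΔH° = (-602.8) − (+33.2) = -636.0 kJ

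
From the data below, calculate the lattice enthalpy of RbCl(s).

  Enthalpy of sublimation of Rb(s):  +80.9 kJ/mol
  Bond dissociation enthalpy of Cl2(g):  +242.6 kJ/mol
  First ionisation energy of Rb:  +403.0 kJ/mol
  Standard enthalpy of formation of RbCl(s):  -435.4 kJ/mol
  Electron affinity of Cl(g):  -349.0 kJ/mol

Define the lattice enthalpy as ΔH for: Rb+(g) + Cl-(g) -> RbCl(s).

U = -691.6 kJ/mol

ΔHf° = 1·ΔHsub + 1·(ΣIE) + 1/2·D(Cl2) + 1·EA + U
-435.4 = 1·(+80.9) + 1·(+403.0) + 1/2·(+242.6) + 1·(-349.0) + U
U = -435.4 − (+256.2) = -691.6 kJ/mol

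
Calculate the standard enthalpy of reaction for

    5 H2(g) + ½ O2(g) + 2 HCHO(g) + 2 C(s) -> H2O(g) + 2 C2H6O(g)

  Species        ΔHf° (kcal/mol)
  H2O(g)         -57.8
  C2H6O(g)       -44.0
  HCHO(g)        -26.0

ΔH_rxn = -93.8 kcal/mol

Products: 1·(-57.8) + 2·(-44.0) = -145.8
Reactants: 5·(+0.0) + 1/2·(+0.0) + 2·(-26.0) + 2·(+0.0) = -52.0
ΔH_rxn = (-145.8) − (-52.0) = -93.8 kcal/mol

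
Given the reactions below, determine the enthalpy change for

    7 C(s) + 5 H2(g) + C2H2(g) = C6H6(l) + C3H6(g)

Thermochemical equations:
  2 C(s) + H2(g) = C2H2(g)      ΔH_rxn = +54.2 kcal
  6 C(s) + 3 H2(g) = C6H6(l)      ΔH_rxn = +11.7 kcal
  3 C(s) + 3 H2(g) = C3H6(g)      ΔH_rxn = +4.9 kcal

equation 1 reversed: -54.2 kcal
equation 2 as written: +11.7 kcal
equation 3 as written: +4.9 kcal
ΔH_rxn = (-54.2) + (+11.7) + (+4.9) = -37.6 kcal

ΔH_rxn = -37.6 kcal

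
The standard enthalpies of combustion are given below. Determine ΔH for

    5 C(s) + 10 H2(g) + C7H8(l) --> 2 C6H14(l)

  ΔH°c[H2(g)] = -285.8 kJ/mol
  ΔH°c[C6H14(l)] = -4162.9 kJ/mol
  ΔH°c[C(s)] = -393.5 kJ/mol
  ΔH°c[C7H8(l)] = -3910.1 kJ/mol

ΔH = -409.8 kJ/mol

Using ΔH = Σ nΔHc°(reactants) − Σ nΔHc°(products):
= [5·(-393.5) + 10·(-285.8) + 1·(-3910.1)] − [2·(-4162.9)]
= -409.8 kJ/mol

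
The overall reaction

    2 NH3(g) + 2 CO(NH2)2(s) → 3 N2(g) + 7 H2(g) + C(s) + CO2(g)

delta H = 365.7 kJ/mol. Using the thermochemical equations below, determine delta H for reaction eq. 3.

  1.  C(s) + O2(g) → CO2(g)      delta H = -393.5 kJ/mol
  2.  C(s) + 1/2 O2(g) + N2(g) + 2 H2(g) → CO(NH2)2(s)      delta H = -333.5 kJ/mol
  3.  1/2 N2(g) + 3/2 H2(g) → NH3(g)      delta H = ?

eq. 1 as written: -393.5 kJ/mol
eq. 2 reversed and × 2: (-2)·(-333.5) = +667.0 kJ/mol
eq. 3 reversed and × 2: contributes −2·x
+365.7 = (-393.5) + (+667.0) − 2·x
x = (+365.7 − (+273.5)) / (-2) = -46.1 kJ/mol

delta H = -46.1 kJ/mol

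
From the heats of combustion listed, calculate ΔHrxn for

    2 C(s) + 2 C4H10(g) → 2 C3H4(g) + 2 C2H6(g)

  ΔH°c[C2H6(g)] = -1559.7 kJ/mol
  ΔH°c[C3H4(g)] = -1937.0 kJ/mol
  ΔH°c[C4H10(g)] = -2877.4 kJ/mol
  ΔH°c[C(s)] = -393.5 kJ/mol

ΔHrxn = 451.6 kJ/mol

With combustion enthalpies, reactants minus products:
= [2·(-393.5) + 2·(-2877.4)] − [2·(-1937.0) + 2·(-1559.7)]
= 451.6 kJ/mol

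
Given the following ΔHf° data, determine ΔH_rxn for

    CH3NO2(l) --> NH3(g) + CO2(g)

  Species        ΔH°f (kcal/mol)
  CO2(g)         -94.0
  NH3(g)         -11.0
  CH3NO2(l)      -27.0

ΔH°rxn = Σ nΔHf°(products) − Σ nΔHf°(reactants).
Products: 1·(-11.0) + 1·(-94.0) = -105.0
Reactants: 1·(-27.0) = -27.0
ΔH_rxn = (-105.0) − (-27.0) = -78.0 kcal/mol

ΔH_rxn = -78.0 kcal/mol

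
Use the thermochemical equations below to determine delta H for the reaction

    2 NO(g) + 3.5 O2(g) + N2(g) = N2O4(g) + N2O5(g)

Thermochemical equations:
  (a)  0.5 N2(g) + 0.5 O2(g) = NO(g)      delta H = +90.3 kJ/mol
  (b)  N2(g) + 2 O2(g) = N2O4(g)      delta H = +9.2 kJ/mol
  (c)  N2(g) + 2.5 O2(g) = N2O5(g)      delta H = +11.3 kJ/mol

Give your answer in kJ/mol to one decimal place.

delta H = -160.1 kJ/mol

(a) reversed and × 2 (NO(g) must end up as a reactant; scale by 2 for the 2 NO(g)): (-2)·(+90.3) = -180.6 kJ/mol
(b) as written (N2O4(g) already on the product side): +9.2 kJ/mol
(c) as written (N2O5(g) already on the product side): +11.3 kJ/mol
Combining the equations, delta H = (-2)·(+90.3) + (1)·(+9.2) + (1)·(+11.3) = -160.1 kJ/mol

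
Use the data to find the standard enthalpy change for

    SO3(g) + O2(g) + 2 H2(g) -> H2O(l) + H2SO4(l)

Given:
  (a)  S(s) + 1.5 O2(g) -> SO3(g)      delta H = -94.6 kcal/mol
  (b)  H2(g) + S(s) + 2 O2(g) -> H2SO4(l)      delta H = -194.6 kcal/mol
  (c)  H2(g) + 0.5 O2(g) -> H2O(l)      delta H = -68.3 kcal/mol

(a) reversed (reverse to put SO3(g) on the reactant side): +94.6 kcal/mol
(b) as written (H2SO4(l) already on the product side): -194.6 kcal/mol
(c) as written (H2O(l) already on the product side): -68.3 kcal/mol
Combining the equations, delta H = (+94.6) + (-194.6) + (-68.3) = -168.3 kcal/mol

delta H = -168.3 kcal/mol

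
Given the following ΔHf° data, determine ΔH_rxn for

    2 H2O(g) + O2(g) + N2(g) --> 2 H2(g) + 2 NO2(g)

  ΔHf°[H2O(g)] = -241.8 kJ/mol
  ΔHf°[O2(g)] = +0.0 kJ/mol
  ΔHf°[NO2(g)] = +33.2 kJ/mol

Products: 2·(+0.0) + 2·(+33.2) = +66.4
Reactants: 2·(-241.8) + 1·(+0.0) + 1·(+0.0) = -483.6
ΔH_rxn = (+66.4) − (-483.6) = 550.0 kJ/mol

ΔH_rxn = 550.0 kJ/mol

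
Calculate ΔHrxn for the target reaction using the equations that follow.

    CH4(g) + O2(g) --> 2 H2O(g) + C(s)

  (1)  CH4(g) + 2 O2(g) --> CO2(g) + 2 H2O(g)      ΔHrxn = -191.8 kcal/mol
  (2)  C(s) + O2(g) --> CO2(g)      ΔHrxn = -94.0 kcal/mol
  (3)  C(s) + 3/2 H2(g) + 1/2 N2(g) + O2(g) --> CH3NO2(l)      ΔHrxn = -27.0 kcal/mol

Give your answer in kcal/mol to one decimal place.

ΔHrxn = -97.8 kcal/mol

(1) as written (CH4(g) already on the reactant side): -191.8 kcal/mol
(2) reversed: +94.0 kcal/mol
(3): not needed (CH3NO2(l) appears nowhere else).
By Hess's law, ΔHrxn = (-191.8) + (+94.0) = -97.8 kcal/mol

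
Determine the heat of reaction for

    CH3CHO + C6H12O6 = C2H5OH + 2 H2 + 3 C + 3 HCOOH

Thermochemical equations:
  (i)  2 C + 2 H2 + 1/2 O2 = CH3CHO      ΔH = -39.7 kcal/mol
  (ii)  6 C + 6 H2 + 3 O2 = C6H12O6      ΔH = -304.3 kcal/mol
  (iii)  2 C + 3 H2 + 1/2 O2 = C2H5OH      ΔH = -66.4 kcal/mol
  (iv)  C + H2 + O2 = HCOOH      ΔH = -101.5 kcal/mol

(i) reversed: +39.7 kcal/mol
(ii) reversed: +304.3 kcal/mol
(iii) as written: -66.4 kcal/mol
(iv) × 3: (3)·(-101.5) = -304.5 kcal/mol
Since enthalpy is a state function, ΔH = (-1)·(-39.7) + (-1)·(-304.3) + (1)·(-66.4) + (3)·(-101.5) = -26.9 kcal/mol

ΔH = -26.9 kcal/mol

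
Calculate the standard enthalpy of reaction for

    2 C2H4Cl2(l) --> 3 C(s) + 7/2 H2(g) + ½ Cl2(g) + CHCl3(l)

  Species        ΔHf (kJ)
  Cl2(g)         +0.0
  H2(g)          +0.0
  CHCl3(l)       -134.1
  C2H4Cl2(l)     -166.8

ΔHrxn = 199.5 kJ

Products: 3·(+0.0) + 7/2·(+0.0) + 1/2·(+0.0) + 1·(-134.1) = -134.1
Reactants: 2·(-166.8) = -333.6
ΔHrxn = (-134.1) − (-333.6) = 199.5 kJ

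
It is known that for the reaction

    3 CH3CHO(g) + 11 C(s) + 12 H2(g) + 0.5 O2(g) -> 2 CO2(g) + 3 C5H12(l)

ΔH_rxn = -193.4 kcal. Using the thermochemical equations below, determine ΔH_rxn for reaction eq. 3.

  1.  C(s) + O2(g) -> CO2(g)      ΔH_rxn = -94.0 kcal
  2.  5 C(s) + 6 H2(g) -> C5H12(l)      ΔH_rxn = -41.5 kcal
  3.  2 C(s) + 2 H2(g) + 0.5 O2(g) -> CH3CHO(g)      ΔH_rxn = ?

ΔH_rxn = -39.7 kcal

eq. 1 × 2 (scale by 2 for the 2 CO2(g)): (2)·(-94.0) = -188.0 kcal
eq. 2 × 3 (×3 to match 3 C5H12(l) in the target): (3)·(-41.5) = -124.5 kcal
eq. 3 reversed and × 3 (CH3CHO(g) must end up as a reactant; ×3 to match 3 CH3CHO(g) in the target): contributes −3·x
-193.4 = (-188.0) + (-124.5) − 3·x
x = (-193.4 − (-312.5)) / (-3) = -39.7 kcal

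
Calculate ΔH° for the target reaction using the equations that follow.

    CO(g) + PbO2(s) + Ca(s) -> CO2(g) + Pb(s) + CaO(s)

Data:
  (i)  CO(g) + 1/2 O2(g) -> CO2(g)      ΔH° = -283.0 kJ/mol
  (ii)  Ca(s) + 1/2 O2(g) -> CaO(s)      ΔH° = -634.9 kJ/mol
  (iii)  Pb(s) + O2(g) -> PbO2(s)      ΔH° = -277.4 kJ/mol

(i) as written (CO(g) already on the reactant side): -283.0 kJ/mol
(ii) as written (CaO(s) already on the product side): -634.9 kJ/mol
(iii) reversed (reverse to put PbO2(s) on the reactant side): +277.4 kJ/mol
ΔH° = (-283.0) + (-634.9) + (+277.4) = -640.5 kJ/mol

ΔH° = -640.5 kJ/mol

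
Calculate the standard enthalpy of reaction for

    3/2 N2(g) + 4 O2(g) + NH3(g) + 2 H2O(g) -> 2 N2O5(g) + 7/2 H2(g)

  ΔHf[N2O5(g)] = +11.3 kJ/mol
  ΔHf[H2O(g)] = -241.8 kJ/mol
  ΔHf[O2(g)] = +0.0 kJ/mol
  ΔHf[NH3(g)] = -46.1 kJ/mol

Products: 2·(+11.3) + 7/2·(+0.0) = +22.6
Reactants: 3/2·(+0.0) + 4·(+0.0) + 1·(-46.1) + 2·(-241.8) = -529.7
ΔHrxn = (+22.6) − (-529.7) = 552.3 kJ/mol

ΔHrxn = 552.3 kJ/mol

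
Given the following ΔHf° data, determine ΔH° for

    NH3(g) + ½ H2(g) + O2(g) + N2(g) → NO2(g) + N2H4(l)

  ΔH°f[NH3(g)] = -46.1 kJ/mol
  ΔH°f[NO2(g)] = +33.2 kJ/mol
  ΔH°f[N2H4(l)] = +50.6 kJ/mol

Products: 1·(+33.2) + 1·(+50.6) = +83.8
Reactants: 1·(-46.1) + 1/2·(+0.0) + 1·(+0.0) + 1·(+0.0) = -46.1
ΔH° = (+83.8) − (-46.1) = 129.9 kJ/mol

ΔH° = 129.9 kJ/mol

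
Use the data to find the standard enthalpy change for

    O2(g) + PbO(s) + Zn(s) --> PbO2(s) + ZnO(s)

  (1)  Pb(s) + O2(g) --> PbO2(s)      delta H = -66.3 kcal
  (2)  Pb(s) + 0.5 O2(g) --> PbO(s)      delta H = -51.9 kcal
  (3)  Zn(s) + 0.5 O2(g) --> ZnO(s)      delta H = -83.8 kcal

(1) as written: -66.3 kcal
(2) reversed: +51.9 kcal
(3) as written: -83.8 kcal
Summing the manipulated equations, delta H = (-66.3) + (+51.9) + (-83.8) = -98.2 kcal

delta H = -98.2 kcal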